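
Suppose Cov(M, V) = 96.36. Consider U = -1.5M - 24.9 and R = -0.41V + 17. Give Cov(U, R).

Cov(U, R) = a·c·Cov(M, V) = (-1.5)·(-0.41)·96.36 = 59.2614. Additive constants drop out.

Cov(U, R) = 59.2614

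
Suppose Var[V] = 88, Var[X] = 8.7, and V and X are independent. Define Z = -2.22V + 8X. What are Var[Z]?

Var[Z] = 990.4992

Var[Z] = a²·Var[V] + b²·Var[X] + 2ab·Cov(V, X) with a = -2.22, b = 8.
Independence gives Cov(V, X) = 0.
= (-2.22)²·88 + 8²·8.7 + 2·(-2.22)·8·0
= 433.6992 + 556.8 + 0 = 990.4992.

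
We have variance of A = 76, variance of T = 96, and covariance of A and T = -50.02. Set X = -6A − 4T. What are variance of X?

variance of X = a²·variance of A + b²·variance of T + 2ab·covariance of A and T with a = -6, b = -4.
= (-6)²·76 + (-4)²·96 + 2·(-6)·(-4)·(-50.02)
= 2736 + 1536 + (-2400.96) = 1871.04.

variance of X = 1871.04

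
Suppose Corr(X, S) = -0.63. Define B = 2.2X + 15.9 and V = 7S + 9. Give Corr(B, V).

Corr(B, V) = -0.63

Linear rescalings preserve correlation up to sign; here the slopes 2.2 and 7 have the same sign, so Corr(B, V) = Corr(X, S) = -0.63.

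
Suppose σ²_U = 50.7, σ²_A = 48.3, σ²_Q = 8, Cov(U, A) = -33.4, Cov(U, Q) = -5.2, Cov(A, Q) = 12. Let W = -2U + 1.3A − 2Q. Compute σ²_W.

σ²_W = a²·σ²_U + b²·σ²_A + c²·σ²_Q + 2ab·Cov(U, A) + 2ac·Cov(U, Q) + 2bc·Cov(A, Q), with a = -2, b = 1.3, c = -2.
= 202.8 + 81.627 + 32 + 173.68 + (-41.6) + (-62.4)
= 386.107.

σ²_W = 386.107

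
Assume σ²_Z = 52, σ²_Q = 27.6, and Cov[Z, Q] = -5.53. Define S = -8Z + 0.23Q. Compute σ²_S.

σ²_S = a²·σ²_Z + b²·σ²_Q + 2ab·Cov[Z, Q] with a = -8, b = 0.23.
= (-8)²·52 + 0.23²·27.6 + 2·(-8)·0.23·(-5.53)
= 3328 + 1.46004 + 20.3504 = 3349.81044.

σ²_S = 3349.81044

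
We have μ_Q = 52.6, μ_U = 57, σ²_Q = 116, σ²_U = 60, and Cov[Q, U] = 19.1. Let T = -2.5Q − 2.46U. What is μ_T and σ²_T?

μ_T = (-2.5)·μ_Q + (-2.46)·μ_U = (-2.5)·52.6 + (-2.46)·57 = -271.72.
σ²_T = a²·σ²_Q + b²·σ²_U + 2ab·Cov[Q, U] with a = -2.5, b = -2.46.
= (-2.5)²·116 + (-2.46)²·60 + 2·(-2.5)·(-2.46)·19.1
= 725 + 363.096 + 234.93 = 1323.026.

μ_T = -271.72, σ²_T = 1323.026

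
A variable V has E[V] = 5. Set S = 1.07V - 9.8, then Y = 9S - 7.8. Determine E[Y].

E[S] = 1.07·5 + (-9.8) = -4.45.
E[Y] = 9·(-4.45) + (-7.8) = -47.85.

E[Y] = -47.85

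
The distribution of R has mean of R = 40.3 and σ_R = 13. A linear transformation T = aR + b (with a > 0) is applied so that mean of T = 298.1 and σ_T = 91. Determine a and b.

a = 7, b = 16

σ_T = a·σ_R (a > 0), so a = 91/13 = 7.
mean of T = a·mean of R + b, so b = 298.1 − 7·40.3 = 16.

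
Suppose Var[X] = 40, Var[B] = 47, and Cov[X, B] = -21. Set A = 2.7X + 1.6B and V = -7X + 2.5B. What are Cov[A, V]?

By bilinearity, Cov[A, V] = ac·Var[X] + bd·Var[B] + (ad+bc)·Cov[X, B], with a=2.7, b=1.6, c=-7, d=2.5.
ac·Var[X] = 2.7·(-7)·40 = -756
bd·Var[B] = 1.6·2.5·47 = 188
(ad+bc)·Cov[X, B] = (-4.45)·(-21) = 93.45
Cov[A, V] = -756 + 188 + 93.45 = -474.55.

Cov[A, V] = -474.55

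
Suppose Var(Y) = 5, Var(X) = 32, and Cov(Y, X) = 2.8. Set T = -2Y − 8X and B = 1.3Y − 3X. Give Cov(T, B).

By bilinearity, Cov(T, B) = ac·Var(Y) + bd·Var(X) + (ad+bc)·Cov(Y, X), with a=-2, b=-8, c=1.3, d=-3.
ac·Var(Y) = (-2)·1.3·5 = -13
bd·Var(X) = (-8)·(-3)·32 = 768
(ad+bc)·Cov(Y, X) = (-4.4)·2.8 = -12.32
Cov(T, B) = -13 + 768 + (-12.32) = 742.68.

Cov(T, B) = 742.68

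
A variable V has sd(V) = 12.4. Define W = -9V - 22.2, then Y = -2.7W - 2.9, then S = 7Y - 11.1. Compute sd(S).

sd(S) = 2109.24

sd(W) = |-9|·12.4 = 111.6.
sd(Y) = |-2.7|·111.6 = 301.32.
sd(S) = |7|·301.32 = 2109.24.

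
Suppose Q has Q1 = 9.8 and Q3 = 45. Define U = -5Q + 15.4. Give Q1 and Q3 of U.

Q1(U) = -209.6, Q3(U) = -33.6

a = -5 < 0 reverses order: Q1(U) comes from Q3(Q), Q3(U) from Q1(Q).
Q1(U) = (-5)·45 + 15.4 = -209.6; Q3(U) = (-5)·9.8 + 15.4 = -33.6.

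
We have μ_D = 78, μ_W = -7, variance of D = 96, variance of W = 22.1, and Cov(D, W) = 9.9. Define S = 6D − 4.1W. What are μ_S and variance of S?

μ_S = 496.7, variance of S = 3340.421

μ_S = 6·μ_D + (-4.1)·μ_W = 6·78 + (-4.1)·(-7) = 496.7.
variance of S = a²·variance of D + b²·variance of W + 2ab·Cov(D, W) with a = 6, b = -4.1.
= 6²·96 + (-4.1)²·22.1 + 2·6·(-4.1)·9.9
= 3456 + 371.501 + (-487.08) = 3340.421.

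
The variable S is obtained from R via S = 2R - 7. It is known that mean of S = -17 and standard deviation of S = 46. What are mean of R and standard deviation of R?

mean of R = -5, standard deviation of R = 23

From S = 2R - 7: mean of S = a·mean of R + b, so mean of R = (mean of S − b)/a = (-17 − (-7))/2 = -5.
standard deviation of S = |a|·standard deviation of R, so standard deviation of R = 46/|2| = 23.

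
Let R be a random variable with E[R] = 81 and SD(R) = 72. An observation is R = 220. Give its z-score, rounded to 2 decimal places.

z = 1.93

z = (R − E[R]) / SD(R) = (220 − 81) / 72 ≈ 1.93.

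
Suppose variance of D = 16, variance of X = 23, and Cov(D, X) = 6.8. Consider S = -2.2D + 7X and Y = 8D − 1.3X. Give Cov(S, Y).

Cov(S, Y) = -90.652

By bilinearity, Cov(S, Y) = ac·variance of D + bd·variance of X + (ad+bc)·Cov(D, X), with a=-2.2, b=7, c=8, d=-1.3.
ac·variance of D = (-2.2)·8·16 = -281.6
bd·variance of X = 7·(-1.3)·23 = -209.3
(ad+bc)·Cov(D, X) = (58.86)·6.8 = 400.248
Cov(S, Y) = -281.6 + (-209.3) + 400.248 = -90.652.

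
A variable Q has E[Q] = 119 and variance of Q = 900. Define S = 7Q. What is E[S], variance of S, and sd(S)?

E[S] = 833, variance of S = 44100, sd(S) = 210

S = 7Q is linear with a = 7, b = 0.
E[S] = a·E[Q] + b = 7·119 = 833.
variance of S = a²·variance of Q = 7²·900 = 44100.
sd(Q) = √900 = 30.
sd(S) = |a|·sd(Q) = |7|·30 = 210.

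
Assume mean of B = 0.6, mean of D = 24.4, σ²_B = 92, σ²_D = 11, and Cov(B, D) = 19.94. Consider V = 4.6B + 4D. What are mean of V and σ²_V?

mean of V = 4.6·mean of B + 4·mean of D = 4.6·0.6 + 4·24.4 = 100.36.
σ²_V = a²·σ²_B + b²·σ²_D + 2ab·Cov(B, D) with a = 4.6, b = 4.
= 4.6²·92 + 4²·11 + 2·4.6·4·19.94
= 1946.72 + 176 + 733.792 = 2856.512.

mean of V = 100.36, σ²_V = 2856.512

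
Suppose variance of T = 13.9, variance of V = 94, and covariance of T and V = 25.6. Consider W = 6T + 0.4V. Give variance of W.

variance of W = a²·variance of T + b²·variance of V + 2ab·covariance of T and V with a = 6, b = 0.4.
= 6²·13.9 + 0.4²·94 + 2·6·0.4·25.6
= 500.4 + 15.04 + 122.88 = 638.32.

variance of W = 638.32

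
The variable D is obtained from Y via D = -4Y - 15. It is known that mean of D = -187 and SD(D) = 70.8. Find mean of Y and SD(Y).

mean of Y = 43, SD(Y) = 17.7

From D = -4Y - 15: mean of D = a·mean of Y + b, so mean of Y = (mean of D − b)/a = (-187 − (-15))/(-4) = 43.
SD(D) = |a|·SD(Y), so SD(Y) = 70.8/|-4| = 17.7.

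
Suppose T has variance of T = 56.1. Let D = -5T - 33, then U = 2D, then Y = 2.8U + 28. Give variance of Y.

variance of D = (-5)²·56.1 = 1402.5.
variance of U = 2²·1402.5 = 5610.
variance of Y = 2.8²·5610 = 43982.4.

variance of Y = 43982.4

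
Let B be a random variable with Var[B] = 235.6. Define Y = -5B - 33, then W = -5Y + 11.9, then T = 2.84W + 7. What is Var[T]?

Var[Y] = (-5)²·235.6 = 5890.
Var[W] = (-5)²·5890 = 147250.
Var[T] = 2.84²·147250 = 1187659.6.

Var[T] = 1187659.6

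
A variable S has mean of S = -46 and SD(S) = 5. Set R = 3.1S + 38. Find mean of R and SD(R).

R = 3.1S + 38 is linear with a = 3.1, b = 38.
mean of R = a·mean of S + b = 3.1·(-46) + 38 = -104.6.
SD(R) = |a|·SD(S) = |3.1|·5 = 15.5.

mean of R = -104.6, SD(R) = 15.5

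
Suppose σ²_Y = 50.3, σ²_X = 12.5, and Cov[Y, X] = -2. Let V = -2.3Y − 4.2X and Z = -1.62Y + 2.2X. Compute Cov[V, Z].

By bilinearity, Cov[V, Z] = ac·σ²_Y + bd·σ²_X + (ad+bc)·Cov[Y, X], with a=-2.3, b=-4.2, c=-1.62, d=2.2.
ac·σ²_Y = (-2.3)·(-1.62)·50.3 = 187.4178
bd·σ²_X = (-4.2)·2.2·12.5 = -115.5
(ad+bc)·Cov[Y, X] = (1.744)·(-2) = -3.488
Cov[V, Z] = 187.4178 + (-115.5) + (-3.488) = 68.4298.

Cov[V, Z] = 68.4298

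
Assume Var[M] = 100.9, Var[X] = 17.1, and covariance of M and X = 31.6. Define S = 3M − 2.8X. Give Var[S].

Var[S] = 511.284

Var[S] = a²·Var[M] + b²·Var[X] + 2ab·covariance of M and X with a = 3, b = -2.8.
= 3²·100.9 + (-2.8)²·17.1 + 2·3·(-2.8)·31.6
= 908.1 + 134.064 + (-530.88) = 511.284.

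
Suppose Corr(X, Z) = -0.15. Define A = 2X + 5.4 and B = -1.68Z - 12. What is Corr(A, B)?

Corr(A, B) = 0.15

Linear rescalings preserve |correlation|; the slopes 2 and -1.68 have opposite signs, so the correlation flips sign: Corr(A, B) = −Corr(X, Z) = 0.15.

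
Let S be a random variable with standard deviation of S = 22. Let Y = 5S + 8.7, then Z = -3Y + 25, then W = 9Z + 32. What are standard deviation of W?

standard deviation of W = 2970

standard deviation of Y = |5|·22 = 110.
standard deviation of Z = |-3|·110 = 330.
standard deviation of W = |9|·330 = 2970.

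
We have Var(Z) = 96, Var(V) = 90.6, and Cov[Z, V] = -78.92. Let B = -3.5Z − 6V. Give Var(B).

Var(B) = 1122.96

Var(B) = a²·Var(Z) + b²·Var(V) + 2ab·Cov[Z, V] with a = -3.5, b = -6.
= (-3.5)²·96 + (-6)²·90.6 + 2·(-3.5)·(-6)·(-78.92)
= 1176 + 3261.6 + (-3314.64) = 1122.96.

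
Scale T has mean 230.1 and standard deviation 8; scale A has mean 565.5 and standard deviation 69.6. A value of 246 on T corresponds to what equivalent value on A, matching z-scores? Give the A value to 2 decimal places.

A = 703.83

z = (246 − 230.1)/8 = 1.9875.
A = 565.5 + z·69.6 = 565.5 + (246 − 230.1)·69.6/8 = 703.83.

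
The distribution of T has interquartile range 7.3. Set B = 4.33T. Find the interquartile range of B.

IQR(B) = 31.609

Under B = aT + b, IQR(B) = |a|·IQR(T) = |4.33|·7.3 = 31.609 (shifts cancel; spread scales by |a|).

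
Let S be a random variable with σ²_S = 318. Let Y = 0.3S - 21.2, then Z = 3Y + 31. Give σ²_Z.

σ²_Y = 0.3²·318 = 28.62.
σ²_Z = 3²·28.62 = 257.58.

σ²_Z = 257.58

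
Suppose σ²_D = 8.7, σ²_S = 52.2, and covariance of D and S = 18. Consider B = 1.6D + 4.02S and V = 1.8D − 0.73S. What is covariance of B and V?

covariance of B and V = -18.90612

By bilinearity, covariance of B and V = ac·σ²_D + bd·σ²_S + (ad+bc)·covariance of D and S, with a=1.6, b=4.02, c=1.8, d=-0.73.
ac·σ²_D = 1.6·1.8·8.7 = 25.056
bd·σ²_S = 4.02·(-0.73)·52.2 = -153.18612
(ad+bc)·covariance of D and S = (6.068)·18 = 109.224
covariance of B and V = 25.056 + (-153.18612) + 109.224 = -18.90612.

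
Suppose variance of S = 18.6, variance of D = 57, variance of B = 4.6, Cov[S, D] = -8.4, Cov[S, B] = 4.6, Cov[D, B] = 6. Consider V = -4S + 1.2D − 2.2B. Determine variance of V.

variance of V = 531.864

variance of V = a²·variance of S + b²·variance of D + c²·variance of B + 2ab·Cov[S, D] + 2ac·Cov[S, B] + 2bc·Cov[D, B], with a = -4, b = 1.2, c = -2.2.
= 297.6 + 82.08 + 22.264 + 80.64 + 80.96 + (-31.68)
= 531.864.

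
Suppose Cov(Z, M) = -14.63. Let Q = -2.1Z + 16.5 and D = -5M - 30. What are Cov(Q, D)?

Cov(Q, D) = a·c·Cov(Z, M) = (-2.1)·(-5)·(-14.63) = -153.615. Additive constants drop out.

Cov(Q, D) = -153.615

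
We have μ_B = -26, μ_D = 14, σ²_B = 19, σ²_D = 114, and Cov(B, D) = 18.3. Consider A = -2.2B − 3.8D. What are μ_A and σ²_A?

μ_A = 4, σ²_A = 2044.096

μ_A = (-2.2)·μ_B + (-3.8)·μ_D = (-2.2)·(-26) + (-3.8)·14 = 4.
σ²_A = a²·σ²_B + b²·σ²_D + 2ab·Cov(B, D) with a = -2.2, b = -3.8.
= (-2.2)²·19 + (-3.8)²·114 + 2·(-2.2)·(-3.8)·18.3
= 91.96 + 1646.16 + 305.976 = 2044.096.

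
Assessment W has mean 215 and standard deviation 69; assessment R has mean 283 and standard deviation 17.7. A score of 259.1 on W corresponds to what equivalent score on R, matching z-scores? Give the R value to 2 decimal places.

z = (259.1 − 215)/69 ≈ 0.6391.
R = 283 + z·17.7 = 283 + (259.1 − 215)·17.7/69 ≈ 294.31.

R = 294.31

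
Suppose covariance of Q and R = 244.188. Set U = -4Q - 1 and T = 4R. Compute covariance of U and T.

covariance of U and T = a·c·covariance of Q and R = (-4)·4·244.188 = -3907.008. Additive constants drop out.

covariance of U and T = -3907.008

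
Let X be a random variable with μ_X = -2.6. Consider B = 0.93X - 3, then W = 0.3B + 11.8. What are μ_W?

μ_B = 0.93·(-2.6) + (-3) = -5.418.
μ_W = 0.3·(-5.418) + 11.8 = 10.1746.

μ_W = 10.1746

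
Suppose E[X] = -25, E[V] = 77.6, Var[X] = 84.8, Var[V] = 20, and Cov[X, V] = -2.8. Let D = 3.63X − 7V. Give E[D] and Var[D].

E[D] = -633.95, Var[D] = 2239.69712

E[D] = 3.63·E[X] + (-7)·E[V] = 3.63·(-25) + (-7)·77.6 = -633.95.
Var[D] = a²·Var[X] + b²·Var[V] + 2ab·Cov[X, V] with a = 3.63, b = -7.
= 3.63²·84.8 + (-7)²·20 + 2·3.63·(-7)·(-2.8)
= 1117.40112 + 980 + 142.296 = 2239.69712.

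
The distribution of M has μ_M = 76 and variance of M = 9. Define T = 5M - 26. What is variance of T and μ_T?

T = 5M - 26 is linear with a = 5, b = -26.
variance of T = a²·variance of M = 5²·9 = 225 (the additive constant -26 does not affect variance).
μ_T = a·μ_M + b = 5·76 + (-26) = 354.

variance of T = 225, μ_T = 354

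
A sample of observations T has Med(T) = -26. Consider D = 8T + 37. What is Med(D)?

Med(D) = -171

A linear map preserves order up to sign, so Med(D) = a·Med(T) + b = 8·(-26) + 37 = -171.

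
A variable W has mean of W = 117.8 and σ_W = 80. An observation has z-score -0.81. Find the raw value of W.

W = 53

W = mean of W + z·σ_W = 117.8 + (-0.81)·80 = 53.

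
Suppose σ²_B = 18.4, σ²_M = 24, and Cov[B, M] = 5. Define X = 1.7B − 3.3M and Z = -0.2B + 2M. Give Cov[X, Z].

Cov[X, Z] = -144.356

By bilinearity, Cov[X, Z] = ac·σ²_B + bd·σ²_M + (ad+bc)·Cov[B, M], with a=1.7, b=-3.3, c=-0.2, d=2.
ac·σ²_B = 1.7·(-0.2)·18.4 = -6.256
bd·σ²_M = (-3.3)·2·24 = -158.4
(ad+bc)·Cov[B, M] = (4.06)·5 = 20.3
Cov[X, Z] = -6.256 + (-158.4) + 20.3 = -144.356.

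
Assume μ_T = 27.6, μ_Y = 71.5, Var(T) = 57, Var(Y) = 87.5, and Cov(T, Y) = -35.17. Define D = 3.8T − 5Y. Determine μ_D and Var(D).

μ_D = -252.62, Var(D) = 4347.04

μ_D = 3.8·μ_T + (-5)·μ_Y = 3.8·27.6 + (-5)·71.5 = -252.62.
Var(D) = a²·Var(T) + b²·Var(Y) + 2ab·Cov(T, Y) with a = 3.8, b = -5.
= 3.8²·57 + (-5)²·87.5 + 2·3.8·(-5)·(-35.17)
= 823.08 + 2187.5 + 1336.46 = 4347.04.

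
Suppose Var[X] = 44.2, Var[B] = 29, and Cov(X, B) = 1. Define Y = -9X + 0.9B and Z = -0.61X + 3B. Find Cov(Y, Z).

By bilinearity, Cov(Y, Z) = ac·Var[X] + bd·Var[B] + (ad+bc)·Cov(X, B), with a=-9, b=0.9, c=-0.61, d=3.
ac·Var[X] = (-9)·(-0.61)·44.2 = 242.658
bd·Var[B] = 0.9·3·29 = 78.3
(ad+bc)·Cov(X, B) = (-27.549)·1 = -27.549
Cov(Y, Z) = 242.658 + 78.3 + (-27.549) = 293.409.

Cov(Y, Z) = 293.409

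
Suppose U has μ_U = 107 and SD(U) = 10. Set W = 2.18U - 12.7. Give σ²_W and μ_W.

W = 2.18U - 12.7 is linear with a = 2.18, b = -12.7.
σ²_U = 10² = 100.
σ²_W = a²·σ²_U = 2.18²·100 = 475.24 (the additive constant -12.7 does not affect variance).
μ_W = a·μ_U + b = 2.18·107 + (-12.7) = 220.56.

σ²_W = 475.24, μ_W = 220.56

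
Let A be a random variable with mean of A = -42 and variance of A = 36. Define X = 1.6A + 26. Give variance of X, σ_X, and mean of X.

X = 1.6A + 26 is linear with a = 1.6, b = 26.
variance of X = a²·variance of A = 1.6²·36 = 92.16 (the additive constant 26 does not affect variance).
σ_A = √36 = 6.
σ_X = |a|·σ_A = |1.6|·6 = 9.6.
mean of X = a·mean of A + b = 1.6·(-42) + 26 = -41.2.

variance of X = 92.16, σ_X = 9.6, mean of X = -41.2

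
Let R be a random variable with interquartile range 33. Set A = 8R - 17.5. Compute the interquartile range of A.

IQR(A) = 264

Under A = aR + b, IQR(A) = |a|·IQR(R) = |8|·33 = 264 (shifts cancel; spread scales by |a|).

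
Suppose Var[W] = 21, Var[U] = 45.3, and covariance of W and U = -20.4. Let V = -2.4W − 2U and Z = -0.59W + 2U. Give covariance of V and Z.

By bilinearity, covariance of V and Z = ac·Var[W] + bd·Var[U] + (ad+bc)·covariance of W and U, with a=-2.4, b=-2, c=-0.59, d=2.
ac·Var[W] = (-2.4)·(-0.59)·21 = 29.736
bd·Var[U] = (-2)·2·45.3 = -181.2
(ad+bc)·covariance of W and U = (-3.62)·(-20.4) = 73.848
covariance of V and Z = 29.736 + (-181.2) + 73.848 = -77.616.

covariance of V and Z = -77.616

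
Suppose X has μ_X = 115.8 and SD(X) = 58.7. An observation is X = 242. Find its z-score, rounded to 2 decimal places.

z = 2.15

z = (X − μ_X) / SD(X) = (242 − 115.8) / 58.7 ≈ 2.15.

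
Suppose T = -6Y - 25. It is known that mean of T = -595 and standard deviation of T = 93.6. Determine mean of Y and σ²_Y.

mean of Y = 95, σ²_Y = 243.36

From T = -6Y - 25: mean of T = a·mean of Y + b, so mean of Y = (mean of T − b)/a = (-595 − (-25))/(-6) = 95.
σ²_T = 93.6² = 8760.96.
σ²_T = a²·σ²_Y, so σ²_Y = 8760.96/(-6)² = 243.36.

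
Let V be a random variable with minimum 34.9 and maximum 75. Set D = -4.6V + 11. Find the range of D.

Range(D) = 184.46

Range of V = 75 − 34.9 = 40.1.
Range(D) = |a|·Range(V) = |-4.6|·40.1 = 184.46.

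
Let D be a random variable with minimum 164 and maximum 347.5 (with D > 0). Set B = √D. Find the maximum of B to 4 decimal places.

max(B) = 18.6414

√D is increasing on this domain, so max(B) comes from max(D) = 347.5: max(B) = √(347.5) ≈ 18.6414.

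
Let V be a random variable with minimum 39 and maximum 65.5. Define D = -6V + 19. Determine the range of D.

Range of V = 65.5 − 39 = 26.5.
Range(D) = |a|·Range(V) = |-6|·26.5 = 159.

Range(D) = 159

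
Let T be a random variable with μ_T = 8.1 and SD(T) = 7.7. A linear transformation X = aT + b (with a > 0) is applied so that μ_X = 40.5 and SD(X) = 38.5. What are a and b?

SD(X) = a·SD(T) (a > 0), so a = 38.5/7.7 = 5.
μ_X = a·μ_T + b, so b = 40.5 − 5·8.1 = 0.

a = 5, b = 0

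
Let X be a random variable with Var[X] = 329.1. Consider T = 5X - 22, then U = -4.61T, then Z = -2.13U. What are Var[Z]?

Var[Z] = 793284.463361475

Var[T] = 5²·329.1 = 8227.5.
Var[U] = (-4.61)²·8227.5 = 174851.65275.
Var[Z] = (-2.13)²·174851.65275 = 793284.463361475.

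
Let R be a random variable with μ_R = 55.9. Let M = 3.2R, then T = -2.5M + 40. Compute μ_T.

μ_M = 3.2·55.9 = 178.88.
μ_T = (-2.5)·178.88 + 40 = -407.2.

μ_T = -407.2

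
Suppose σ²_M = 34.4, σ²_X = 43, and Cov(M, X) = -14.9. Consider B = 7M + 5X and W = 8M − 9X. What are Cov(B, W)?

Cov(B, W) = 334.1

By bilinearity, Cov(B, W) = ac·σ²_M + bd·σ²_X + (ad+bc)·Cov(M, X), with a=7, b=5, c=8, d=-9.
ac·σ²_M = 7·8·34.4 = 1926.4
bd·σ²_X = 5·(-9)·43 = -1935
(ad+bc)·Cov(M, X) = (-23)·(-14.9) = 342.7
Cov(B, W) = 1926.4 + (-1935) + 342.7 = 334.1.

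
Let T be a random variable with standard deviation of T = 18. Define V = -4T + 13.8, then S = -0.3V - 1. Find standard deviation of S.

standard deviation of S = 21.6

standard deviation of V = |-4|·18 = 72.
standard deviation of S = |-0.3|·72 = 21.6.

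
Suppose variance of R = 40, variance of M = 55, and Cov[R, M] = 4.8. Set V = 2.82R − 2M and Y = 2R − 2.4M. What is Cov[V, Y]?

Cov[V, Y] = 437.9136

By bilinearity, Cov[V, Y] = ac·variance of R + bd·variance of M + (ad+bc)·Cov[R, M], with a=2.82, b=-2, c=2, d=-2.4.
ac·variance of R = 2.82·2·40 = 225.6
bd·variance of M = (-2)·(-2.4)·55 = 264
(ad+bc)·Cov[R, M] = (-10.768)·4.8 = -51.6864
Cov[V, Y] = 225.6 + 264 + (-51.6864) = 437.9136.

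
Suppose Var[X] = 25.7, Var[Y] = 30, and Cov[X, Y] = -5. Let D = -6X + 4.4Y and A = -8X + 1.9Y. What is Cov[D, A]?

By bilinearity, Cov[D, A] = ac·Var[X] + bd·Var[Y] + (ad+bc)·Cov[X, Y], with a=-6, b=4.4, c=-8, d=1.9.
ac·Var[X] = (-6)·(-8)·25.7 = 1233.6
bd·Var[Y] = 4.4·1.9·30 = 250.8
(ad+bc)·Cov[X, Y] = (-46.6)·(-5) = 233
Cov[D, A] = 1233.6 + 250.8 + 233 = 1717.4.

Cov[D, A] = 1717.4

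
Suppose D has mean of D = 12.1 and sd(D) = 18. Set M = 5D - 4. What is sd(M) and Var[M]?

sd(M) = 90, Var[M] = 8100

M = 5D - 4 is linear with a = 5, b = -4.
sd(M) = |a|·sd(D) = |5|·18 = 90.
Var[D] = 18² = 324.
Var[M] = a²·Var[D] = 5²·324 = 8100 (the additive constant -4 does not affect variance).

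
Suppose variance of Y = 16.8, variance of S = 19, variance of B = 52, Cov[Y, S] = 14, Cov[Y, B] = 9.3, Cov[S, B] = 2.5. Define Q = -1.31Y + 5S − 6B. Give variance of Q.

variance of Q = a²·variance of Y + b²·variance of S + c²·variance of B + 2ab·Cov[Y, S] + 2ac·Cov[Y, B] + 2bc·Cov[S, B], with a = -1.31, b = 5, c = -6.
= 28.83048 + 475 + 1872 + (-183.4) + 146.196 + (-150)
= 2188.62648.

variance of Q = 2188.62648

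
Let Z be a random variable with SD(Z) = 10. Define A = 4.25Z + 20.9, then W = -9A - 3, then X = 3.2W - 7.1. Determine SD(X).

SD(X) = 1224

SD(A) = |4.25|·10 = 42.5.
SD(W) = |-9|·42.5 = 382.5.
SD(X) = |3.2|·382.5 = 1224.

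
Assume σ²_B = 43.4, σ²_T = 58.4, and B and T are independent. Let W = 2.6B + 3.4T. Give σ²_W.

σ²_W = a²·σ²_B + b²·σ²_T + 2ab·Cov(B, T) with a = 2.6, b = 3.4.
Independence gives Cov(B, T) = 0.
= 2.6²·43.4 + 3.4²·58.4 + 2·2.6·3.4·0
= 293.384 + 675.104 + 0 = 968.488.

σ²_W = 968.488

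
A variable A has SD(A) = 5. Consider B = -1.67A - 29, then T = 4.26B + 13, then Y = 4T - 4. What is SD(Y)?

SD(Y) = 142.284

SD(B) = |-1.67|·5 = 8.35.
SD(T) = |4.26|·8.35 = 35.571.
SD(Y) = |4|·35.571 = 142.284.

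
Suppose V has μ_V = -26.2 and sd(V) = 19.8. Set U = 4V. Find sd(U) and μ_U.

U = 4V is linear with a = 4, b = 0.
sd(U) = |a|·sd(V) = |4|·19.8 = 79.2.
μ_U = a·μ_V + b = 4·(-26.2) = -104.8.

sd(U) = 79.2, μ_U = -104.8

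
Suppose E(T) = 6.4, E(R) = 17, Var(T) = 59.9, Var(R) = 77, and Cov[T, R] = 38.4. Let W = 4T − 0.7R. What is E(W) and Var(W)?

E(W) = 13.7, Var(W) = 781.09

E(W) = 4·E(T) + (-0.7)·E(R) = 4·6.4 + (-0.7)·17 = 13.7.
Var(W) = a²·Var(T) + b²·Var(R) + 2ab·Cov[T, R] with a = 4, b = -0.7.
= 4²·59.9 + (-0.7)²·77 + 2·4·(-0.7)·38.4
= 958.4 + 37.73 + (-215.04) = 781.09.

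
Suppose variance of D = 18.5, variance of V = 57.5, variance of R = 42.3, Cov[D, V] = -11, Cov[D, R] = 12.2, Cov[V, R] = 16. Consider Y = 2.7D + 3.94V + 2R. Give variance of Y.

variance of Y = a²·variance of D + b²·variance of V + c²·variance of R + 2ab·Cov[D, V] + 2ac·Cov[D, R] + 2bc·Cov[V, R], with a = 2.7, b = 3.94, c = 2.
= 134.865 + 892.607 + 169.2 + (-234.036) + 131.76 + 252.16
= 1346.556.

variance of Y = 1346.556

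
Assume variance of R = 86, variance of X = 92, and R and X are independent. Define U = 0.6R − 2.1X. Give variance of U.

variance of U = a²·variance of R + b²·variance of X + 2ab·Cov(R, X) with a = 0.6, b = -2.1.
Independence gives Cov(R, X) = 0.
= 0.6²·86 + (-2.1)²·92 + 2·0.6·(-2.1)·0
= 30.96 + 405.72 + 0 = 436.68.

variance of U = 436.68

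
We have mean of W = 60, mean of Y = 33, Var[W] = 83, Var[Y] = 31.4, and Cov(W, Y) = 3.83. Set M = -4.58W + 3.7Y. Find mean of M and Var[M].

mean of M = (-4.58)·mean of W + 3.7·mean of Y = (-4.58)·60 + 3.7·33 = -152.7.
Var[M] = a²·Var[W] + b²·Var[Y] + 2ab·Cov(W, Y) with a = -4.58, b = 3.7.
= (-4.58)²·83 + 3.7²·31.4 + 2·(-4.58)·3.7·3.83
= 1741.0412 + 429.866 + (-129.80636) = 2041.10084.

mean of M = -152.7, Var[M] = 2041.10084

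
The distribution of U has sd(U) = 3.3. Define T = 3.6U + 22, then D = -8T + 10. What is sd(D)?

sd(D) = 95.04

sd(T) = |3.6|·3.3 = 11.88.
sd(D) = |-8|·11.88 = 95.04.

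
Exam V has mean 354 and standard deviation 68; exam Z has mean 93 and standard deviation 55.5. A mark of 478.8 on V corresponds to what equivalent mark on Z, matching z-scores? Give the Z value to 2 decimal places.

z = (478.8 − 354)/68 ≈ 1.8353.
Z = 93 + z·55.5 = 93 + (478.8 − 354)·55.5/68 ≈ 194.86.

Z = 194.86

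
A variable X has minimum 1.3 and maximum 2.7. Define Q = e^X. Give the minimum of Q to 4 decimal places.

min(Q) = 3.6693

e^X is increasing on this domain, so min(Q) comes from min(X) = 1.3: min(Q) = exp(1.3) ≈ 3.6693.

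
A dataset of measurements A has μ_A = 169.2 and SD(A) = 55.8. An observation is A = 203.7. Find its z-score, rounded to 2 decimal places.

z = (A − μ_A) / SD(A) = (203.7 − 169.2) / 55.8 ≈ 0.62.

z = 0.62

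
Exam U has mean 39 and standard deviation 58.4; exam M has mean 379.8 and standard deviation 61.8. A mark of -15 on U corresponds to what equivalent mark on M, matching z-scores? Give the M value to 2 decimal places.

M = 322.66

z = (-15 − 39)/58.4 ≈ -0.9247.
M = 379.8 + z·61.8 = 379.8 + (-15 − 39)·61.8/58.4 ≈ 322.66.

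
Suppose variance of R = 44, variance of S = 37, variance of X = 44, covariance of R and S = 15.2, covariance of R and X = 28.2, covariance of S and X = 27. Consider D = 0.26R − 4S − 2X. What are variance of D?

variance of D = 1142.0304

variance of D = a²·variance of R + b²·variance of S + c²·variance of X + 2ab·covariance of R and S + 2ac·covariance of R and X + 2bc·covariance of S and X, with a = 0.26, b = -4, c = -2.
= 2.9744 + 592 + 176 + (-31.616) + (-29.328) + 432
= 1142.0304.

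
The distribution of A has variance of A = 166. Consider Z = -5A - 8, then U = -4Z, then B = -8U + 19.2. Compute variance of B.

variance of Z = (-5)²·166 = 4150.
variance of U = (-4)²·4150 = 66400.
variance of B = (-8)²·66400 = 4249600.

variance of B = 4249600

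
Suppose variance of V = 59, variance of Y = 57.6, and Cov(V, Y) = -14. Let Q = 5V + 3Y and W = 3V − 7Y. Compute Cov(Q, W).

Cov(Q, W) = 39.4

By bilinearity, Cov(Q, W) = ac·variance of V + bd·variance of Y + (ad+bc)·Cov(V, Y), with a=5, b=3, c=3, d=-7.
ac·variance of V = 5·3·59 = 885
bd·variance of Y = 3·(-7)·57.6 = -1209.6
(ad+bc)·Cov(V, Y) = (-26)·(-14) = 364
Cov(Q, W) = 885 + (-1209.6) + 364 = 39.4.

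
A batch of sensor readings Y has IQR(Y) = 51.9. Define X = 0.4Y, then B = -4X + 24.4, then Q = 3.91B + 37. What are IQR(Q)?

IQR(X) = |0.4|·51.9 = 20.76.
IQR(B) = |-4|·20.76 = 83.04.
IQR(Q) = |3.91|·83.04 = 324.6864.

IQR(Q) = 324.6864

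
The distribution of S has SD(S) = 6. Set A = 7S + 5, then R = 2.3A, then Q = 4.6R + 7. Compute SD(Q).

SD(A) = |7|·6 = 42.
SD(R) = |2.3|·42 = 96.6.
SD(Q) = |4.6|·96.6 = 444.36.

SD(Q) = 444.36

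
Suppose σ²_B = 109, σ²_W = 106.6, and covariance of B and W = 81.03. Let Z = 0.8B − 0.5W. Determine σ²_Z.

σ²_Z = 31.586

σ²_Z = a²·σ²_B + b²·σ²_W + 2ab·covariance of B and W with a = 0.8, b = -0.5.
= 0.8²·109 + (-0.5)²·106.6 + 2·0.8·(-0.5)·81.03
= 69.76 + 26.65 + (-64.824) = 31.586.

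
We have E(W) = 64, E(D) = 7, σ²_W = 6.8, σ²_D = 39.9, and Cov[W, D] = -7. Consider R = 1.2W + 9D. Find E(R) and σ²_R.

E(R) = 139.8, σ²_R = 3090.492

E(R) = 1.2·E(W) + 9·E(D) = 1.2·64 + 9·7 = 139.8.
σ²_R = a²·σ²_W + b²·σ²_D + 2ab·Cov[W, D] with a = 1.2, b = 9.
= 1.2²·6.8 + 9²·39.9 + 2·1.2·9·(-7)
= 9.792 + 3231.9 + (-151.2) = 3090.492.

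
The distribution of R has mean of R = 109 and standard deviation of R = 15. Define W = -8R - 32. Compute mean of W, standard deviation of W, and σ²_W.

W = -8R - 32 is linear with a = -8, b = -32.
mean of W = a·mean of R + b = (-8)·109 + (-32) = -904.
standard deviation of W = |a|·standard deviation of R = |-8|·15 = 120.
σ²_R = 15² = 225.
σ²_W = a²·σ²_R = (-8)²·225 = 14400 (the additive constant -32 does not affect variance).

mean of W = -904, standard deviation of W = 120, σ²_W = 14400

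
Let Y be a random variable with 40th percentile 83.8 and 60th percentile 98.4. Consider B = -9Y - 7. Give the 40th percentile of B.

40th percentile of B = -892.6

Since a = -9 < 0 the transformation is decreasing, reversing order: the 40th percentile of B corresponds to the 60th percentile of Y.
So P_{40}(B) = a·P_{60}(Y) + b = (-9)·98.4 + (-7) = -892.6.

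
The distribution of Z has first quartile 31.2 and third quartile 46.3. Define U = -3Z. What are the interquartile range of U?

IQR of Z = Q3 − Q1 = 46.3 − 31.2 = 15.1.
Under U = aZ + b, IQR(U) = |a|·IQR(Z) = |-3|·15.1 = 45.3 (shifts cancel; spread scales by |a|).

IQR(U) = 45.3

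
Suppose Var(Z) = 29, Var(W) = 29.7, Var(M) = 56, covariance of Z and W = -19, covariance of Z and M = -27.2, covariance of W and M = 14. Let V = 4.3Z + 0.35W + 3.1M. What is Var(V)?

Var(V) = 326.04625

Var(V) = a²·Var(Z) + b²·Var(W) + c²·Var(M) + 2ab·covariance of Z and W + 2ac·covariance of Z and M + 2bc·covariance of W and M, with a = 4.3, b = 0.35, c = 3.1.
= 536.21 + 3.63825 + 538.16 + (-57.19) + (-725.152) + 30.38
= 326.04625.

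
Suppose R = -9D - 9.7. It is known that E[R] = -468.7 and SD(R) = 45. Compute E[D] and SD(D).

From R = -9D - 9.7: E[R] = a·E[D] + b, so E[D] = (E[R] − b)/a = (-468.7 − (-9.7))/(-9) = 51.
SD(R) = |a|·SD(D), so SD(D) = 45/|-9| = 5.

E[D] = 51, SD(D) = 5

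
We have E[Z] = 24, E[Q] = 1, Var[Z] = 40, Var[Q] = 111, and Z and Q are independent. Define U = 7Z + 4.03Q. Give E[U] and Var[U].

E[U] = 7·E[Z] + 4.03·E[Q] = 7·24 + 4.03·1 = 172.03.
Var[U] = a²·Var[Z] + b²·Var[Q] + 2ab·Cov(Z, Q) with a = 7, b = 4.03.
Independence gives Cov(Z, Q) = 0.
= 7²·40 + 4.03²·111 + 2·7·4.03·0
= 1960 + 1802.7399 + 0 = 3762.7399.

E[U] = 172.03, Var[U] = 3762.7399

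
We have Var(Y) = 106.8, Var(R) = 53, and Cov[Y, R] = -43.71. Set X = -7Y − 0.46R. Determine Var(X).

Var(X) = a²·Var(Y) + b²·Var(R) + 2ab·Cov[Y, R] with a = -7, b = -0.46.
= (-7)²·106.8 + (-0.46)²·53 + 2·(-7)·(-0.46)·(-43.71)
= 5233.2 + 11.2148 + (-281.4924) = 4962.9224.

Var(X) = 4962.9224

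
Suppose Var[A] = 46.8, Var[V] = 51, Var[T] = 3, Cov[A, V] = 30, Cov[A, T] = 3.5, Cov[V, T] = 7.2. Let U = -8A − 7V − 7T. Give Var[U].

Var[U] = a²·Var[A] + b²·Var[V] + c²·Var[T] + 2ab·Cov[A, V] + 2ac·Cov[A, T] + 2bc·Cov[V, T], with a = -8, b = -7, c = -7.
= 2995.2 + 2499 + 147 + 3360 + 392 + 705.6
= 10098.8.

Var[U] = 10098.8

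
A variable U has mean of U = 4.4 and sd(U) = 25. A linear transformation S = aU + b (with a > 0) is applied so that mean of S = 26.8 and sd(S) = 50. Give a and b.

sd(S) = a·sd(U) (a > 0), so a = 50/25 = 2.
mean of S = a·mean of U + b, so b = 26.8 − 2·4.4 = 18.

a = 2, b = 18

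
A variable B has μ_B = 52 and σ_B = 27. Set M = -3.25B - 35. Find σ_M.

σ_M = 87.75

M = -3.25B - 35 is linear with a = -3.25, b = -35.
σ_M = |a|·σ_B = |-3.25|·27 = 87.75.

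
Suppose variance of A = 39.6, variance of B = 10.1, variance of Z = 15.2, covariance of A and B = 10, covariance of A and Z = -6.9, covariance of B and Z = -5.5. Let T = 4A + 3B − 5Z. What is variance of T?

variance of T = a²·variance of A + b²·variance of B + c²·variance of Z + 2ab·covariance of A and B + 2ac·covariance of A and Z + 2bc·covariance of B and Z, with a = 4, b = 3, c = -5.
= 633.6 + 90.9 + 380 + 240 + 276 + 165
= 1785.5.

variance of T = 1785.5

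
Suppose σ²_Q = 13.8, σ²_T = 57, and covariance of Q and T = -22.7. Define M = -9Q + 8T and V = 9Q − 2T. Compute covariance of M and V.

By bilinearity, covariance of M and V = ac·σ²_Q + bd·σ²_T + (ad+bc)·covariance of Q and T, with a=-9, b=8, c=9, d=-2.
ac·σ²_Q = (-9)·9·13.8 = -1117.8
bd·σ²_T = 8·(-2)·57 = -912
(ad+bc)·covariance of Q and T = (90)·(-22.7) = -2043
covariance of M and V = -1117.8 + (-912) + (-2043) = -4072.8.

covariance of M and V = -4072.8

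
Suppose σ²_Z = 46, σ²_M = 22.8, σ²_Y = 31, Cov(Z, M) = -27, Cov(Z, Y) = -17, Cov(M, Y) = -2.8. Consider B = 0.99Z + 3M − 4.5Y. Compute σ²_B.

σ²_B = a²·σ²_Z + b²·σ²_M + c²·σ²_Y + 2ab·Cov(Z, M) + 2ac·Cov(Z, Y) + 2bc·Cov(M, Y), with a = 0.99, b = 3, c = -4.5.
= 45.0846 + 205.2 + 627.75 + (-160.38) + 151.47 + 75.6
= 944.7246.

σ²_B = 944.7246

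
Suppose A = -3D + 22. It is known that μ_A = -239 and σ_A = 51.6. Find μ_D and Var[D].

μ_D = 87, Var[D] = 295.84

From A = -3D + 22: μ_A = a·μ_D + b, so μ_D = (μ_A − b)/a = (-239 − 22)/(-3) = 87.
Var[A] = 51.6² = 2662.56.
Var[A] = a²·Var[D], so Var[D] = 2662.56/(-3)² = 295.84.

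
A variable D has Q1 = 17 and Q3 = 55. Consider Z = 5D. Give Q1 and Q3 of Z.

a = 5 > 0: Q1(Z) = a·Q1(D)+b = 85, Q3(Z) = a·Q3(D)+b = 275.

Q1(Z) = 85, Q3(Z) = 275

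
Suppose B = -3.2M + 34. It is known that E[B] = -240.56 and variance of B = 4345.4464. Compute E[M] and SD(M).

From B = -3.2M + 34: E[B] = a·E[M] + b, so E[M] = (E[B] − b)/a = (-240.56 − 34)/(-3.2) = 85.8.
SD(B) = √4345.4464 = 65.92.
SD(B) = |a|·SD(M), so SD(M) = 65.92/|-3.2| = 20.6.

E[M] = 85.8, SD(M) = 20.6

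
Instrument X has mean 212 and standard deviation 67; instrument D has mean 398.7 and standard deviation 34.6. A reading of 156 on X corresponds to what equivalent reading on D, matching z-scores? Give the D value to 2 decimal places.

D = 369.78

z = (156 − 212)/67 ≈ -0.8358.
D = 398.7 + z·34.6 = 398.7 + (156 − 212)·34.6/67 ≈ 369.78.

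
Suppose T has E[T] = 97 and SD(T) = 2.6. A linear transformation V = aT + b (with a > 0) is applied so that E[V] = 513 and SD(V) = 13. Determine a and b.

SD(V) = a·SD(T) (a > 0), so a = 13/2.6 = 5.
E[V] = a·E[T] + b, so b = 513 − 5·97 = 28.

a = 5, b = 28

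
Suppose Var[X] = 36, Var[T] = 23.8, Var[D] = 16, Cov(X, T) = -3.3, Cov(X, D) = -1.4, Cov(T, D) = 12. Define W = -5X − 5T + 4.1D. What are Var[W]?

Var[W] = 1164.36

Var[W] = a²·Var[X] + b²·Var[T] + c²·Var[D] + 2ab·Cov(X, T) + 2ac·Cov(X, D) + 2bc·Cov(T, D), with a = -5, b = -5, c = 4.1.
= 900 + 595 + 268.96 + (-165) + 57.4 + (-492)
= 1164.36.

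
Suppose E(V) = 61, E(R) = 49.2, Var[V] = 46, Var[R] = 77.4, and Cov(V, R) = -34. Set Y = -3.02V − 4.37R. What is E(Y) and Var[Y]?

E(Y) = -399.224, Var[Y] = 1000.21526

E(Y) = (-3.02)·E(V) + (-4.37)·E(R) = (-3.02)·61 + (-4.37)·49.2 = -399.224.
Var[Y] = a²·Var[V] + b²·Var[R] + 2ab·Cov(V, R) with a = -3.02, b = -4.37.
= (-3.02)²·46 + (-4.37)²·77.4 + 2·(-3.02)·(-4.37)·(-34)
= 419.5384 + 1478.10006 + (-897.4232) = 1000.21526.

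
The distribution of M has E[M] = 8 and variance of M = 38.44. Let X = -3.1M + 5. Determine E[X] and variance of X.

E[X] = -19.8, variance of X = 369.4084

X = -3.1M + 5 is linear with a = -3.1, b = 5.
E[X] = a·E[M] + b = (-3.1)·8 + 5 = -19.8.
variance of X = a²·variance of M = (-3.1)²·38.44 = 369.4084 (the additive constant 5 does not affect variance).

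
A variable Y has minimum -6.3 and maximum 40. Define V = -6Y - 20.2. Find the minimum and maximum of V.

min(V) = -260.2, max(V) = 17.6

a = -6 < 0, so order reverses: min(V) = a·max(Y)+b = (-6)·40 + (-20.2) = -260.2; max(V) = a·min(Y)+b = (-6)·(-6.3) + (-20.2) = 17.6.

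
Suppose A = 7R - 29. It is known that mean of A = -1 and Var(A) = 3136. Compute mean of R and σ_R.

mean of R = 4, σ_R = 8

From A = 7R - 29: mean of A = a·mean of R + b, so mean of R = (mean of A − b)/a = (-1 − (-29))/7 = 4.
σ_A = √3136 = 56.
σ_A = |a|·σ_R, so σ_R = 56/|7| = 8.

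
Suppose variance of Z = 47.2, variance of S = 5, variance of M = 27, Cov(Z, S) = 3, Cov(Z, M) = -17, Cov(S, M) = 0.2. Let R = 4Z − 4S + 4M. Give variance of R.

variance of R = a²·variance of Z + b²·variance of S + c²·variance of M + 2ab·Cov(Z, S) + 2ac·Cov(Z, M) + 2bc·Cov(S, M), with a = 4, b = -4, c = 4.
= 755.2 + 80 + 432 + (-96) + (-544) + (-6.4)
= 620.8.

variance of R = 620.8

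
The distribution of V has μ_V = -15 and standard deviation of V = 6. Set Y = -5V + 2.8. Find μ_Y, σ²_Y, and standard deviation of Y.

Y = -5V + 2.8 is linear with a = -5, b = 2.8.
μ_Y = a·μ_V + b = (-5)·(-15) + 2.8 = 77.8.
σ²_V = 6² = 36.
σ²_Y = a²·σ²_V = (-5)²·36 = 900 (the additive constant 2.8 does not affect variance).
standard deviation of Y = |a|·standard deviation of V = |-5|·6 = 30.

μ_Y = 77.8, σ²_Y = 900, standard deviation of Y = 30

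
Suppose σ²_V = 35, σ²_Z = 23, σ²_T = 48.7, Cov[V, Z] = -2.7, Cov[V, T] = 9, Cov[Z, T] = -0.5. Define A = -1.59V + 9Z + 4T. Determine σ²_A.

σ²_A = a²·σ²_V + b²·σ²_Z + c²·σ²_T + 2ab·Cov[V, Z] + 2ac·Cov[V, T] + 2bc·Cov[Z, T], with a = -1.59, b = 9, c = 4.
= 88.4835 + 1863 + 779.2 + 77.274 + (-114.48) + (-36)
= 2657.4775.

σ²_A = 2657.4775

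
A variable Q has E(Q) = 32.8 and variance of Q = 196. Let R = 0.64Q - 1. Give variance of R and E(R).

R = 0.64Q - 1 is linear with a = 0.64, b = -1.
variance of R = a²·variance of Q = 0.64²·196 = 80.2816 (the additive constant -1 does not affect variance).
E(R) = a·E(Q) + b = 0.64·32.8 + (-1) = 19.992.

variance of R = 80.2816, E(R) = 19.992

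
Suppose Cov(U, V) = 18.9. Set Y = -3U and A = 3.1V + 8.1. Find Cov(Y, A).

Cov(Y, A) = -175.77

Cov(Y, A) = a·c·Cov(U, V) = (-3)·3.1·18.9 = -175.77. Additive constants drop out.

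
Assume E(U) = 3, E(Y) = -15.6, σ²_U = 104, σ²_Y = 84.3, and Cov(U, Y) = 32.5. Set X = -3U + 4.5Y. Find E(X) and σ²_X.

E(X) = -79.2, σ²_X = 1765.575

E(X) = (-3)·E(U) + 4.5·E(Y) = (-3)·3 + 4.5·(-15.6) = -79.2.
σ²_X = a²·σ²_U + b²·σ²_Y + 2ab·Cov(U, Y) with a = -3, b = 4.5.
= (-3)²·104 + 4.5²·84.3 + 2·(-3)·4.5·32.5
= 936 + 1707.075 + (-877.5) = 1765.575.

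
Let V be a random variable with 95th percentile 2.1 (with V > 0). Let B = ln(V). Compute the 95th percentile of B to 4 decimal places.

ln(V) is increasing, so P_{95}(B) = g(P_{95}(V)) ≈ 0.7419.

95th percentile of B = 0.7419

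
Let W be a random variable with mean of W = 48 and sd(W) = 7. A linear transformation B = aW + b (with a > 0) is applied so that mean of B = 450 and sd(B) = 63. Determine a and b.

sd(B) = a·sd(W) (a > 0), so a = 63/7 = 9.
mean of B = a·mean of W + b, so b = 450 − 9·48 = 18.

a = 9, b = 18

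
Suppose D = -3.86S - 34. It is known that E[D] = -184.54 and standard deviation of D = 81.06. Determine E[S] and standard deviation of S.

From D = -3.86S - 34: E[D] = a·E[S] + b, so E[S] = (E[D] − b)/a = (-184.54 − (-34))/(-3.86) = 39.
standard deviation of D = |a|·standard deviation of S, so standard deviation of S = 81.06/|-3.86| = 21.

E[S] = 39, standard deviation of S = 21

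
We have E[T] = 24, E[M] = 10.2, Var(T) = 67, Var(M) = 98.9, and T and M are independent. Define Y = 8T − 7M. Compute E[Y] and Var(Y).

E[Y] = 8·E[T] + (-7)·E[M] = 8·24 + (-7)·10.2 = 120.6.
Var(Y) = a²·Var(T) + b²·Var(M) + 2ab·covariance of T and M with a = 8, b = -7.
Independence gives covariance of T and M = 0.
= 8²·67 + (-7)²·98.9 + 2·8·(-7)·0
= 4288 + 4846.1 + 0 = 9134.1.

E[Y] = 120.6, Var(Y) = 9134.1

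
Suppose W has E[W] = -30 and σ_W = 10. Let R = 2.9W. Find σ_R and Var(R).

R = 2.9W is linear with a = 2.9, b = 0.
σ_R = |a|·σ_W = |2.9|·10 = 29.
Var(W) = 10² = 100.
Var(R) = a²·Var(W) = 2.9²·100 = 841.

σ_R = 29, Var(R) = 841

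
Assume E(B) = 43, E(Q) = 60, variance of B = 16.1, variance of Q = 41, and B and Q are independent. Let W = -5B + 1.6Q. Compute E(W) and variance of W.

E(W) = -119, variance of W = 507.46

E(W) = (-5)·E(B) + 1.6·E(Q) = (-5)·43 + 1.6·60 = -119.
variance of W = a²·variance of B + b²·variance of Q + 2ab·Cov(B, Q) with a = -5, b = 1.6.
Independence gives Cov(B, Q) = 0.
= (-5)²·16.1 + 1.6²·41 + 2·(-5)·1.6·0
= 402.5 + 104.96 + 0 = 507.46.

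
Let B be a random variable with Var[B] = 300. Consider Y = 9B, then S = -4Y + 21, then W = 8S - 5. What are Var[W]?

Var[Y] = 9²·300 = 24300.
Var[S] = (-4)²·24300 = 388800.
Var[W] = 8²·388800 = 24883200.

Var[W] = 24883200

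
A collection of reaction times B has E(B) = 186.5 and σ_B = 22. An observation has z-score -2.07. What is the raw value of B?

B = 140.96

B = E(B) + z·σ_B = 186.5 + (-2.07)·22 = 140.96.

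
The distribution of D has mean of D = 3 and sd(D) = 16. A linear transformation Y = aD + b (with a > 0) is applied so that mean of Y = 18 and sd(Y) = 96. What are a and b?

a = 6, b = 0

sd(Y) = a·sd(D) (a > 0), so a = 96/16 = 6.
mean of Y = a·mean of D + b, so b = 18 − 6·3 = 0.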